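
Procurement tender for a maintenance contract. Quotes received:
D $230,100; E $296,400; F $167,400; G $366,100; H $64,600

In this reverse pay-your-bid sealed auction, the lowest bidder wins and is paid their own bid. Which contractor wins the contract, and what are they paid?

Reverse pay-your-bid sealed auction: the lowest bidder wins and is paid their own bid.
Bids in order: 64,600 (H) < 167,400 (F) < 230,100 (D) < 296,400 (E) < 366,100 (G)
H has the lowest bid and is paid exactly that: $64,600.

H is paid $64,600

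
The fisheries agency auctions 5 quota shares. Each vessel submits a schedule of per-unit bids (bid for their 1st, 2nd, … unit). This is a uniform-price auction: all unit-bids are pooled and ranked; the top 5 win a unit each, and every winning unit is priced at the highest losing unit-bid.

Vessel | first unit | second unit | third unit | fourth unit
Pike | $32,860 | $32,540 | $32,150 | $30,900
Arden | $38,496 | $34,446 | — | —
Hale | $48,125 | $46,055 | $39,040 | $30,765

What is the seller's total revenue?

Merging the schedules and taking the best 5: 48,125 (Hale-1), 46,055 (Hale-2), 39,040 (Hale-3), 38,496 (Arden-1), 34,446 (Arden-2)
Highest rejected unit-bid = $32,860.
Allocation: Arden 2, Hale 3. Every unit priced at $32,860.
Revenue = 5 × 32,860 = $164,300.

Total revenue: $164,300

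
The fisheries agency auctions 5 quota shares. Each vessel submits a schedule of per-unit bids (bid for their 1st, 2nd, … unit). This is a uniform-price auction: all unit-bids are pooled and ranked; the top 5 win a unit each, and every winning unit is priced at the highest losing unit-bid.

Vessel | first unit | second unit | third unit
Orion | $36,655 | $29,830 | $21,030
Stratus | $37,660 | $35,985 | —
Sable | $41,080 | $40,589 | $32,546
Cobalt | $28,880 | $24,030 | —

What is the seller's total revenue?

Total revenue: $162,730

Pooled unit-bids ranked (top 5): 41,080 (Sable-1), 40,589 (Sable-2), 37,660 (Stratus-1), 36,655 (Orion-1), 35,985 (Stratus-2)
First bid not allocated: $32,546.
Allocation: Orion 1, Sable 2, Stratus 2. Every unit priced at $32,546.
Revenue = 5 × 32,546 = $162,730.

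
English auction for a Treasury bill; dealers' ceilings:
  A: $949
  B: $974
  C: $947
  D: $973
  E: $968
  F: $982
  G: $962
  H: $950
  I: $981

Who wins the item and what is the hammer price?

F wins at $981

Ascending (English) auction: the price rises until one bidder remains; the winner pays the price at which the last rival dropped out.
Limits ranked: 982 (F) > 981 (I) > 974 (B) > 973 (D) > 968 (E) > 962 (G) > …
Once the price passes $981, only F is left; the hammer falls at I's limit of $981.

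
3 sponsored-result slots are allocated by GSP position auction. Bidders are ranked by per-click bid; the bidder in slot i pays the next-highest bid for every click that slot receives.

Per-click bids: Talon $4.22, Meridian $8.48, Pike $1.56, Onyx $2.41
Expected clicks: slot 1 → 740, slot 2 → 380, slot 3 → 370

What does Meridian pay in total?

Meridian pays $3122.80

Per-click bids in order: $8.48 (Meridian) > $4.22 (Talon) > $2.41 (Onyx) > $1.56 (Pike)
Meridian holds slot 1 → pays next bid $4.22 × 740 clicks = $3122.80.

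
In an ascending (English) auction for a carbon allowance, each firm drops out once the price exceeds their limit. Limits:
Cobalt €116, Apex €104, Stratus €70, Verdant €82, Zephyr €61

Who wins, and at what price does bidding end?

Limits ranked: 116 (Cobalt) > 104 (Apex) > 82 (Verdant) > 70 (Stratus) > 61 (Zephyr)
Once the price passes €104, only Cobalt is left; the hammer falls at Apex's limit of €104.

Cobalt wins at €104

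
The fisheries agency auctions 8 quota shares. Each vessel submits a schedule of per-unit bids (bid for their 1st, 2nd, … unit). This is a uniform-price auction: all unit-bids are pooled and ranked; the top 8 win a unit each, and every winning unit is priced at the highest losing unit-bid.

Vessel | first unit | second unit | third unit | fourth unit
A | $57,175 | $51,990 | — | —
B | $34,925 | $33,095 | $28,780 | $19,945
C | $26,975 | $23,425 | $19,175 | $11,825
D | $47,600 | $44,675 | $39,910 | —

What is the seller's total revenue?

Total revenue: $215,800

All unit-bids, highest first — top 8: 57,175 (A-1), 51,990 (A-2), 47,600 (D-1), 44,675 (D-2), 39,910 (D-3), 34,925 (B-1), 33,095 (B-2), 28,780 (B-3)
Highest rejected unit-bid = $26,975.
Allocation: A 2, B 3, D 3. Every unit priced at $26,975.
Revenue = 8 × 26,975 = $215,800.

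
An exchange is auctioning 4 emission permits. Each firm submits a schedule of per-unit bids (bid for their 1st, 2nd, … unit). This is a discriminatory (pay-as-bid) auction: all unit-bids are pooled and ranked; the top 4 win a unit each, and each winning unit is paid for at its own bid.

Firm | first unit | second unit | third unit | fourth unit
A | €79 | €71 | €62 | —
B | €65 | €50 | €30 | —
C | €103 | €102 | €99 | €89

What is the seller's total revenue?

Pooled unit-bids ranked (top 4): 103 (C-1), 102 (C-2), 99 (C-3), 89 (C-4)
Next rejected bid: €79 (not a price — pay-as-bid).
Each winning unit pays its own bid.
Revenue = 103 + 102 + 99 + 89 = €393.

Total revenue: €393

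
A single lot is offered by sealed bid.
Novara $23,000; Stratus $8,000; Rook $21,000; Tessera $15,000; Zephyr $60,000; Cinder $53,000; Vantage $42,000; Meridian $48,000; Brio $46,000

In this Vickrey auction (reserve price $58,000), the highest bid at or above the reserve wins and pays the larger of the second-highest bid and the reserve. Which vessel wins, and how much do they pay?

Zephyr pays $58,000

Bids in order: 60,000 (Zephyr) > 53,000 (Cinder) > 48,000 (Meridian) > 46,000 (Brio) > 42,000 (Vantage) > 23,000 (Novara) > …
Zephyr has the top bid at or above the reserve ($60,000).
Second-highest bid $53,000 is below the reserve $58,000, so the reserve binds → payment $58,000.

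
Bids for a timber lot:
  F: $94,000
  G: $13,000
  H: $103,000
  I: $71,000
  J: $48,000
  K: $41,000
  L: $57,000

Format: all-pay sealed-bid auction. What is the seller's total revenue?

Total revenue: $427,000

All-pay sealed-bid auction: the highest bidder wins the item, but every bidder pays their own bid.
Sorting bids: 103,000 (H) > 94,000 (F) > 71,000 (I) > 57,000 (L) > 48,000 (J) > 41,000 (K) > …
H wins with the top bid; all bids are sunk regardless.
Every bidder forfeits their bid regardless of winning.
Revenue = 94,000 + 13,000 + 103,000 + 71,000 + 48,000 + 41,000 + 57,000 = $427,000.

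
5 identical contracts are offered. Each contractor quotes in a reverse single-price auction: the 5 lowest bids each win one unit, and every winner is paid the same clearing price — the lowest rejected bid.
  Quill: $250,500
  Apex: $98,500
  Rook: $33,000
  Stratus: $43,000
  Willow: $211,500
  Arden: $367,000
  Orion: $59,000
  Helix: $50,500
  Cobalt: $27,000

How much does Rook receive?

Rook is paid $98,500

Bids ranked low→high: 27,000 (Cobalt), 33,000 (Rook), 43,000 (Stratus), 50,500 (Helix), 59,000 (Orion), 98,500 (Apex), 211,500 (Willow), …
Winners (5 units): Cobalt, Rook, Stratus, Helix, Orion.
Clearing price = lowest rejected bid = $98,500.
Rook wins → is paid $98,500.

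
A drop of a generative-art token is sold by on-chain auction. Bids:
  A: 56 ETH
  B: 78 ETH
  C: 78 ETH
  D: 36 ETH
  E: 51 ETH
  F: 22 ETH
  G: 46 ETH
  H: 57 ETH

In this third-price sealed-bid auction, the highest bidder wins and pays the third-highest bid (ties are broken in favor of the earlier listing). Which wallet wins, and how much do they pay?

Bids ranked: 78 (B) > 78 (C) > 57 (H) > 56 (A) > 51 (E) > 46 (G) > …
Tie at 78 ETH → B wins by tie-break.
B wins; payment is bid #3 in the ranking = 57 ETH.

B pays 57 ETH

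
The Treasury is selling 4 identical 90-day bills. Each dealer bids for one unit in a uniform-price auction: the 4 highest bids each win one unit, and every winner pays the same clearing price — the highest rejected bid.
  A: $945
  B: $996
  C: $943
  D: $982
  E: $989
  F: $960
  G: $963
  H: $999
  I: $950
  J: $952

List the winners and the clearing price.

H, B, E, D; each pays $963

Bids ranked high→low: 999 (H), 996 (B), 989 (E), 982 (D), 963 (G), 960 (F), …
The 4 highest are H, B, E, D.
Highest unsuccessful bid: $963 → clearing price.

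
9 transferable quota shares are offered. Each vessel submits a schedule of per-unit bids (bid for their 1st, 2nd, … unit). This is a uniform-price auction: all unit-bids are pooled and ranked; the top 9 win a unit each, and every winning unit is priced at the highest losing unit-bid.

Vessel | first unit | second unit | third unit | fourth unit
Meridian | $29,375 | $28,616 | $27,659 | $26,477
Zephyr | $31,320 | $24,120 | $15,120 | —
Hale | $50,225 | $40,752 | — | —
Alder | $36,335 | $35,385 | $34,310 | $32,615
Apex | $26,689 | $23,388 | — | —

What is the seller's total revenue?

Pooled unit-bids ranked (top 9): 50,225 (Hale-1), 40,752 (Hale-2), 36,335 (Alder-1), 35,385 (Alder-2), 34,310 (Alder-3), 32,615 (Alder-4), 31,320 (Zephyr-1), 29,375 (Meridian-1), 28,616 (Meridian-2)
Highest rejected unit-bid = $27,659.
Allocation: Alder 4, Hale 2, Meridian 2, Zephyr 1. Every unit priced at $27,659.
Revenue = 9 × 27,659 = $248,931.

Total revenue: $248,931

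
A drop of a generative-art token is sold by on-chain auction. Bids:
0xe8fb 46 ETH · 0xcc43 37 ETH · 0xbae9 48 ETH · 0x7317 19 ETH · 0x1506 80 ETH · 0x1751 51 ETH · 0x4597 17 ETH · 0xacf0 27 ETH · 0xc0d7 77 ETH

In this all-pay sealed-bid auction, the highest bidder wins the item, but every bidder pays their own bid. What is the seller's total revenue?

Total revenue: 402 ETH

Rule: the highest bidder wins the item, but every bidder pays their own bid.
Bids ranked: 80 (0x1506) > 77 (0xc0d7) > 51 (0x1751) > 48 (0xbae9) > 46 (0xe8fb) > 37 (0xcc43) > …
Every bidder forfeits their bid regardless of winning.
Revenue = 46 + 37 + 48 + 19 + 80 + 51 + 17 + 27 + 77 = 402 ETH.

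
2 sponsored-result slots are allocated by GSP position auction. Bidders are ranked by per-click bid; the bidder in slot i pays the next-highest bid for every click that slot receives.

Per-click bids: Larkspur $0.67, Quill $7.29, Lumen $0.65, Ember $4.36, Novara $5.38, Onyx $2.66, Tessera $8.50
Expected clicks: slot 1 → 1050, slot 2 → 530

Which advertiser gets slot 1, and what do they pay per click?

Tessera; $7.29 per click

Ranked by bid: $8.50 (Tessera) > $7.29 (Quill) > $5.38 (Novara) > …
Slot 1 goes to the first-ranked bidder, Tessera, who pays the next bid down: $7.29/click.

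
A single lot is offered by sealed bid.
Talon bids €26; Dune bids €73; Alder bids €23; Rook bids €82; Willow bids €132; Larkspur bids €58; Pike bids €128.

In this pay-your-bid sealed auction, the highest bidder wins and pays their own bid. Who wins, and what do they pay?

Pay-your-bid sealed auction: the highest bidder wins and pays their own bid.
Sorting bids: 132 (Willow) > 128 (Pike) > 82 (Rook) > 73 (Dune) > 58 (Larkspur) > 26 (Talon) > …
First-price: Willow pays what they bid, €132.

Willow pays €132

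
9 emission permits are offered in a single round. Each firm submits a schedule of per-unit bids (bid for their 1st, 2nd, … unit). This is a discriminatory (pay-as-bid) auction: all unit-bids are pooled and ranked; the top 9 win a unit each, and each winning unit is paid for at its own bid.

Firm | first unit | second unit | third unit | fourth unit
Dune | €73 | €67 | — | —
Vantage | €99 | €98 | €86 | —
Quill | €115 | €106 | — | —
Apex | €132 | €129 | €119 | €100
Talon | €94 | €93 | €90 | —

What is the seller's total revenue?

Pooled unit-bids ranked (top 9): 132 (Apex-1), 129 (Apex-2), 119 (Apex-3), 115 (Quill-1), 106 (Quill-2), 100 (Apex-4), 99 (Vantage-1), 98 (Vantage-2), 94 (Talon-1)
Next rejected bid: €93 (not a price — pay-as-bid).
Each winning unit pays its own bid.
Revenue = 132 + 129 + 119 + 115 + 106 + 100 + 99 + 98 + 94 = €992.

Total revenue: €992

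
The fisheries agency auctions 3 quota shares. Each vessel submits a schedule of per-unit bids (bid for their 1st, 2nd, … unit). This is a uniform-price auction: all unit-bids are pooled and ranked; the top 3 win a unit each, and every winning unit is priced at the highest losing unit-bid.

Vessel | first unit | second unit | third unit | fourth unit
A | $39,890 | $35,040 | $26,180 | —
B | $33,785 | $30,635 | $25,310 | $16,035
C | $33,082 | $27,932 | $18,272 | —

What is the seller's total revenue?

Pooled unit-bids ranked (top 3): 39,890 (A-1), 35,040 (A-2), 33,785 (B-1)
The (k+1)-th unit-bid is $33,082.
Allocation: A 2, B 1. Every unit priced at $33,082.
Revenue = 3 × 33,082 = $99,246.

Total revenue: $99,246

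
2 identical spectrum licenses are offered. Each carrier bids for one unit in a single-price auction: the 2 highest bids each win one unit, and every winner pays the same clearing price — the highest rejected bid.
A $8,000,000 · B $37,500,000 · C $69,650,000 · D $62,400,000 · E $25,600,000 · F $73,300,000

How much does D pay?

Bids ranked high→low: 73,300,000 (F), 69,650,000 (C), 62,400,000 (D), 37,500,000 (B), …
The 2 highest are F, C.
First losing bid is D's $62,400,000, which sets the uniform price.
D does not win → pays $0.

D pays $0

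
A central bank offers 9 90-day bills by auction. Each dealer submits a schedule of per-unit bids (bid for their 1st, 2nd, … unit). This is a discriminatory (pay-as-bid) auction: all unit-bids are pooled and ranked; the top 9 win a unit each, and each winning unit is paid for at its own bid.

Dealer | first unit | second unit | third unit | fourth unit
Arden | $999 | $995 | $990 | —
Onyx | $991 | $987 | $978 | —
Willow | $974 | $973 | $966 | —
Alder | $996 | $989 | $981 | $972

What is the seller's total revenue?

Total revenue: $8,906

All unit-bids, highest first — top 9: 999 (Arden-1), 996 (Alder-1), 995 (Arden-2), 991 (Onyx-1), 990 (Arden-3), 989 (Alder-2), 987 (Onyx-2), 981 (Alder-3), 978 (Onyx-3)
Next rejected bid: $974 (not a price — pay-as-bid).
Each winning unit pays its own bid.
Revenue = 999 + 996 + 995 + 991 + 990 + 989 + 987 + 981 + 978 = $8,906.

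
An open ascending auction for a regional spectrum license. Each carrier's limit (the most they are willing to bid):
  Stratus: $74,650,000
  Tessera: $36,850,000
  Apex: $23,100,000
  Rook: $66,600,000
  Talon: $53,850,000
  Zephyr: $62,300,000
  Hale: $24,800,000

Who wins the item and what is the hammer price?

Stratus wins at $66,600,000

Sorting limits: 74,650,000 (Stratus) > 66,600,000 (Rook) > 62,300,000 (Zephyr) > 53,850,000 (Talon) > 36,850,000 (Tessera) > 24,800,000 (Hale) > …
Bidding ends when Rook exits at $66,600,000; Stratus takes it.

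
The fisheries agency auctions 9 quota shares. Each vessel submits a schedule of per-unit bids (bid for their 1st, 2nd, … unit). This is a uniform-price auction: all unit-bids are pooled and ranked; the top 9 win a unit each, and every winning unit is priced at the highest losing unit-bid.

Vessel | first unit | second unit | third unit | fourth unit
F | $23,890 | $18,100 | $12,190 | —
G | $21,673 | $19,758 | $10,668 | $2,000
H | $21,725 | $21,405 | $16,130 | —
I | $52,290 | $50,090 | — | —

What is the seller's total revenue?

All unit-bids, highest first — top 9: 52,290 (I-1), 50,090 (I-2), 23,890 (F-1), 21,725 (H-1), 21,673 (G-1), 21,405 (H-2), 19,758 (G-2), 18,100 (F-2), 16,130 (H-3)
First bid not allocated: $12,190.
Allocation: F 2, G 2, H 3, I 2. Every unit priced at $12,190.
Revenue = 9 × 12,190 = $109,710.

Total revenue: $109,710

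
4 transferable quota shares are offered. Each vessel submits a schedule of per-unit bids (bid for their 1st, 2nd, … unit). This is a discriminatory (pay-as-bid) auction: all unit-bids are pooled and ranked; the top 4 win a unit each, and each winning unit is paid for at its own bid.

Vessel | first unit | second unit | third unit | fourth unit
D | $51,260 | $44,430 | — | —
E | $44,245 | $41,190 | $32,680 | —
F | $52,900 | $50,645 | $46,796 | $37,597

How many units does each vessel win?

D 1, F 3

Merging the schedules and taking the best 4: 52,900 (F-1), 51,260 (D-1), 50,645 (F-2), 46,796 (F-3)
Next rejected bid: $44,430 (not a price — pay-as-bid).
Allocation: D 1, F 3.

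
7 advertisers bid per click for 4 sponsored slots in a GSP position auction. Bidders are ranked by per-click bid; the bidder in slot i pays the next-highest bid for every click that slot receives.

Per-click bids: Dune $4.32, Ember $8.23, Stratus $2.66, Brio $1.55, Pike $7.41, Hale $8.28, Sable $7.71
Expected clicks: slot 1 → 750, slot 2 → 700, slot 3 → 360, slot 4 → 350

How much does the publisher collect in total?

Ranked by bid: $8.28 (Hale) > $8.23 (Ember) > $7.71 (Sable) > $7.41 (Pike) > $4.32 (Dune) > …
Slot 1: Hale pays $8.23 × 750 = $6172.50
Slot 2: Ember pays $7.71 × 700 = $5397.00
Slot 3: Sable pays $7.41 × 360 = $2667.60
Slot 4: Pike pays $4.32 × 350 = $1512.00
Total = $15749.10

Total revenue: $15749.10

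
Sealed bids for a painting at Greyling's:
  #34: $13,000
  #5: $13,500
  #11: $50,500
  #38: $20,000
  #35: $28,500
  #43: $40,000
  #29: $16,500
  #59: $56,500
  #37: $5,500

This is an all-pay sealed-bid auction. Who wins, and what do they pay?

All-pay sealed-bid auction: the highest bidder wins the item, but every bidder pays their own bid.
Bids in order: 56,500 (#59) > 50,500 (#11) > 40,000 (#43) > 28,500 (#35) > 20,000 (#38) > 16,500 (#29) > …
#59 wins with the top bid; all bids are sunk regardless.

#59 pays $56,500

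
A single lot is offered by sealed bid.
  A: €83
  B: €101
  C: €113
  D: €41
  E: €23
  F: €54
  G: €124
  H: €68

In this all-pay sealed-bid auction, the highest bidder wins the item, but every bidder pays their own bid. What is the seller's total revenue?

Total revenue: €607

Sorting bids: 124 (G) > 113 (C) > 101 (B) > 83 (A) > 68 (H) > 54 (F) > …
Every bidder forfeits their bid regardless of winning.
Revenue = 83 + 101 + 113 + 41 + 23 + 54 + 124 + 68 = €607.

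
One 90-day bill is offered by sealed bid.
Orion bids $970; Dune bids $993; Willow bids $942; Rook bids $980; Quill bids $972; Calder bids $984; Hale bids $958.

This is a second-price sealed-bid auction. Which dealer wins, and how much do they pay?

Rule: the highest bidder wins and pays the second-highest bid.
Sorting bids: 993 (Dune) > 984 (Calder) > 980 (Rook) > 972 (Quill) > 970 (Orion) > 958 (Hale) > …
Second-price: Dune pays Calder's bid of $984.

Dune pays $984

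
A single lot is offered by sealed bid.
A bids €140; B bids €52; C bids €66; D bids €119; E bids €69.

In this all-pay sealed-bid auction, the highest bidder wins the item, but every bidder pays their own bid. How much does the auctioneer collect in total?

Total revenue: €446

Bids ranked: 140 (A) > 119 (D) > 69 (E) > 66 (C) > 52 (B)
A wins with the top bid; all bids are sunk regardless.
Every bidder forfeits their bid regardless of winning.
Revenue = 140 + 52 + 66 + 119 + 69 = €446.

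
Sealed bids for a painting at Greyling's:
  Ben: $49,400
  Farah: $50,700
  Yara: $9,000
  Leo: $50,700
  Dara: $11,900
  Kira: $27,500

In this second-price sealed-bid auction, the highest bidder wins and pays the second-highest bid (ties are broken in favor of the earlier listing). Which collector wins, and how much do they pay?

Farah pays $50,700

Bids in order: 50,700 (Farah) > 50,700 (Leo) > 49,400 (Ben) > 27,500 (Kira) > 11,900 (Dara) > 9,000 (Yara)
Tie at $50,700 → Farah wins by tie-break.
Farah is highest; pays the second-highest bid, $50,700.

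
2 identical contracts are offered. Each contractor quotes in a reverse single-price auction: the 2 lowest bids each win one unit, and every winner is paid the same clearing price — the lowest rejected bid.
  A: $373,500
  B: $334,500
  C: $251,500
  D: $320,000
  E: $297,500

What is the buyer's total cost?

Total cost: $640,000

Ordering the bids: 251,500 (C), 297,500 (E), 320,000 (D), 334,500 (B), …
Winners (2 units): C, E.
First losing bid is D's $320,000, which sets the uniform price.
Total cost = 2 × $320,000 = $640,000.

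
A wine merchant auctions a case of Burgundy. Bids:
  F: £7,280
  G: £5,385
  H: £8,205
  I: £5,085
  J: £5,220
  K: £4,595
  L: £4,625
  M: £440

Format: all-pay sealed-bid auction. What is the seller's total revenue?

Bids ranked: 8,205 (H) > 7,280 (F) > 5,385 (G) > 5,220 (J) > 5,085 (I) > 4,625 (L) > …
Every bidder forfeits their bid regardless of winning.
Revenue = 7,280 + 5,385 + 8,205 + 5,085 + 5,220 + 4,595 + 4,625 + 440 = £40,835.

Total revenue: £40,835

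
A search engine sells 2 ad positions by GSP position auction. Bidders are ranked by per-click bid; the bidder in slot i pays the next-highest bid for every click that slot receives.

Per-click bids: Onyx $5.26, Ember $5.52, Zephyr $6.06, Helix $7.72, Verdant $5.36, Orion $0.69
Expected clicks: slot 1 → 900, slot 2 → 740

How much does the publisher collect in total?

Sorting advertisers: $7.72 (Helix) > $6.06 (Zephyr) > $5.52 (Ember) > …
Slot 1: Helix pays $6.06 × 900 = $5454.00
Slot 2: Zephyr pays $5.52 × 740 = $4084.80
Total = $9538.80

Total revenue: $9538.80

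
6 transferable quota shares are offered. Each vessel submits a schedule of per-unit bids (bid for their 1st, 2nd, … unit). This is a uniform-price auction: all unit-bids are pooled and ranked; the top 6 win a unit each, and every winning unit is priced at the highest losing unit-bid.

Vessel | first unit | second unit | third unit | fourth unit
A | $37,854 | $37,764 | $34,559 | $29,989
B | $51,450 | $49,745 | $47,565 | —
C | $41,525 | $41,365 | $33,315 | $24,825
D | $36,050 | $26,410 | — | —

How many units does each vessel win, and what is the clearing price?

All unit-bids, highest first — top 6: 51,450 (B-1), 49,745 (B-2), 47,565 (B-3), 41,525 (C-1), 41,365 (C-2), 37,854 (A-1)
Highest rejected unit-bid = $37,764.
Allocation: A 1, B 3, C 2.

A 1, B 3, C 2; clearing price $37,764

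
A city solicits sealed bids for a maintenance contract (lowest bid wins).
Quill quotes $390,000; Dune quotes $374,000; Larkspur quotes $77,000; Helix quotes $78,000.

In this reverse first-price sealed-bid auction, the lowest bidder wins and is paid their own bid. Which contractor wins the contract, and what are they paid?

Larkspur is paid $77,000

Reverse first-price sealed-bid auction: the lowest bidder wins and is paid their own bid.
Sorting bids: 77,000 (Larkspur) < 78,000 (Helix) < 374,000 (Dune) < 390,000 (Quill)
Larkspur has the lowest bid and is paid exactly that: $77,000.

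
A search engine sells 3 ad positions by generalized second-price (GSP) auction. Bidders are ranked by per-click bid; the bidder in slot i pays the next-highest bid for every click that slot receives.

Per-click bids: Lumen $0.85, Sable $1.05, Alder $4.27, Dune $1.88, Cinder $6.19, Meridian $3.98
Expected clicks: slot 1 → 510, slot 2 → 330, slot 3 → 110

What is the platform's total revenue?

Sorting advertisers: $6.19 (Cinder) > $4.27 (Alder) > $3.98 (Meridian) > $1.88 (Dune) > …
Slot 1: Cinder pays $4.27 × 510 = $2177.70
Slot 2: Alder pays $3.98 × 330 = $1313.40
Slot 3: Meridian pays $1.88 × 110 = $206.80
Total = $3697.90

Total revenue: $3697.90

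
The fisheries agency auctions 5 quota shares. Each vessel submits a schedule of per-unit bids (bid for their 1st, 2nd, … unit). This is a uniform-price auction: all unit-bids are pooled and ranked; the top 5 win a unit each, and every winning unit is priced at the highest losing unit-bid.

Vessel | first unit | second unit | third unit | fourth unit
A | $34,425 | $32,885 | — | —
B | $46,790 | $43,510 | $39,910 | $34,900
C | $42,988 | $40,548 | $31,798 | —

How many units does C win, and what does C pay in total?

Pooled unit-bids ranked (top 5): 46,790 (B-1), 43,510 (B-2), 42,988 (C-1), 40,548 (C-2), 39,910 (B-3)
Highest rejected unit-bid = $34,900.
C wins 2 unit(s) at $34,900 each.

C: 2 units, pays $69,800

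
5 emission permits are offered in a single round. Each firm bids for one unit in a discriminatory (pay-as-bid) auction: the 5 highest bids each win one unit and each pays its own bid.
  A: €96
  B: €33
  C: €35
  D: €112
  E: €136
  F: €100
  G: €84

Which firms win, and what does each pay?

E €136, D €112, F €100, A €96, G €84

Ordering the bids: 136 (E), 112 (D), 100 (F), 96 (A), 84 (G), 35 (C), 33 (B)
Winners (5 units): E, D, F, A, G.
Each winner pays its own bid: E €136, D €112, F €100, A €96, G €84.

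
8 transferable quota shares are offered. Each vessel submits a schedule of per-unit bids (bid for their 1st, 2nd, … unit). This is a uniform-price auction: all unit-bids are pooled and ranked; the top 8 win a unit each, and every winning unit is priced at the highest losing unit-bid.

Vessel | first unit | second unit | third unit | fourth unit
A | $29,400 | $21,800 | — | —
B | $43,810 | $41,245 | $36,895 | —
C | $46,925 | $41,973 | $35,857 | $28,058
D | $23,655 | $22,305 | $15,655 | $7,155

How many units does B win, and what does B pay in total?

Pooled unit-bids ranked (top 8): 46,925 (C-1), 43,810 (B-1), 41,973 (C-2), 41,245 (B-2), 36,895 (B-3), 35,857 (C-3), 29,400 (A-1), 28,058 (C-4)
The (k+1)-th unit-bid is $23,655.
B wins 3 unit(s) at $23,655 each.

B: 3 units, pays $70,965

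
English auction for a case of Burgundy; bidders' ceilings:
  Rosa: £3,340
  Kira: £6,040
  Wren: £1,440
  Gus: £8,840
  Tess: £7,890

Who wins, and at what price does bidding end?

Gus wins at £7,890

Sorting limits: 8,840 (Gus) > 7,890 (Tess) > 6,040 (Kira) > 3,340 (Rosa) > 1,440 (Wren)
Tess is the last rival to drop out, at £7,890; Gus remains and wins at that price.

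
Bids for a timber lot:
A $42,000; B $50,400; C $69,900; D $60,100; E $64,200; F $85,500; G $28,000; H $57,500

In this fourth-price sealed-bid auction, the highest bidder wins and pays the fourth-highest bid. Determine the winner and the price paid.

F pays $60,100

Bids ranked: 85,500 (F) > 69,900 (C) > 64,200 (E) > 60,100 (D) > 57,500 (H) > 50,400 (B) > …
F is highest; pays the fourth-highest bid, $60,100.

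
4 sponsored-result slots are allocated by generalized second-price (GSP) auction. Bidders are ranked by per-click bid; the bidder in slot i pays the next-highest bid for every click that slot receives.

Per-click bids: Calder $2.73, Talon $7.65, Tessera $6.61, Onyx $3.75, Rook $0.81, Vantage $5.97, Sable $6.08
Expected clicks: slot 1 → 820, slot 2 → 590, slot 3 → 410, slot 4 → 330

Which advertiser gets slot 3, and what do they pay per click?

Sable; $5.97 per click

Per-click bids in order: $7.65 (Talon) > $6.61 (Tessera) > $6.08 (Sable) > $5.97 (Vantage) > $3.75 (Onyx) > …
Slot 3 goes to the third-ranked bidder, Sable, who pays the next bid down: $5.97/click.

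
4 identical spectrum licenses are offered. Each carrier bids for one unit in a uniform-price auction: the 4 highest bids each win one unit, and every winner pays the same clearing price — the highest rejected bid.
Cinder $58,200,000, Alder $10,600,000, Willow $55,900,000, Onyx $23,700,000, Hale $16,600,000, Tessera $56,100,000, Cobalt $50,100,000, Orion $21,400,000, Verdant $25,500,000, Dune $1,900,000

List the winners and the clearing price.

Ordering the bids: 58,200,000 (Cinder), 56,100,000 (Tessera), 55,900,000 (Willow), 50,100,000 (Cobalt), 25,500,000 (Verdant), 23,700,000 (Onyx), …
Top 4: Cinder, Tessera, Willow, Cobalt.
Highest unsuccessful bid: $25,500,000 → clearing price.

Cinder, Tessera, Willow, Cobalt; each pays $25,500,000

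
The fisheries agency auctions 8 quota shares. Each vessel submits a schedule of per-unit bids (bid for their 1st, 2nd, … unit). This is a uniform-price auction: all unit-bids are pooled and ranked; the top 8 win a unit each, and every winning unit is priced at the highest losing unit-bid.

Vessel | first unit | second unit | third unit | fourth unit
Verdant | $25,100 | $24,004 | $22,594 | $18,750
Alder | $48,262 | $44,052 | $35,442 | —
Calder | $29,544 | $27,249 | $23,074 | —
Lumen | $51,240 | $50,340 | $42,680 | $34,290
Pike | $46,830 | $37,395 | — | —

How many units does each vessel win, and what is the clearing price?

All unit-bids, highest first — top 8: 51,240 (Lumen-1), 50,340 (Lumen-2), 48,262 (Alder-1), 46,830 (Pike-1), 44,052 (Alder-2), 42,680 (Lumen-3), 37,395 (Pike-2), 35,442 (Alder-3)
First bid not allocated: $34,290.
Allocation: Alder 3, Lumen 3, Pike 2.

Alder 3, Lumen 3, Pike 2; clearing price $34,290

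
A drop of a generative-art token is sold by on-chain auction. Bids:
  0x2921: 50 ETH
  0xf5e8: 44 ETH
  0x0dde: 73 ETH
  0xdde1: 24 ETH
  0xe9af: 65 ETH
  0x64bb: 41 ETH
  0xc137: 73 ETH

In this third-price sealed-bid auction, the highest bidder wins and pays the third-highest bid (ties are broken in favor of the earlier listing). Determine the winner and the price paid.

0x0dde pays 65 ETH

Bids ranked: 73 (0x0dde) > 73 (0xc137) > 65 (0xe9af) > 50 (0x2921) > 44 (0xf5e8) > 41 (0x64bb) > …
0x0dde and 0xc137 tie at 73 ETH; tie-break gives it to 0x0dde.
0x0dde is highest; pays the third-highest bid, 65 ETH.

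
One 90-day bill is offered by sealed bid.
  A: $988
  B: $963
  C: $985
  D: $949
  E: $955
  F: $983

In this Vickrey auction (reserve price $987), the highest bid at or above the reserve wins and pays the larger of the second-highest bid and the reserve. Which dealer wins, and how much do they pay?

A pays $987

Sorting bids: 988 (A) > 985 (C) > 983 (F) > 963 (B) > 955 (E) > 949 (D)
Highest eligible bid: A at $988.
Second-highest bid $985 is below the reserve $987, so the reserve binds → payment $987.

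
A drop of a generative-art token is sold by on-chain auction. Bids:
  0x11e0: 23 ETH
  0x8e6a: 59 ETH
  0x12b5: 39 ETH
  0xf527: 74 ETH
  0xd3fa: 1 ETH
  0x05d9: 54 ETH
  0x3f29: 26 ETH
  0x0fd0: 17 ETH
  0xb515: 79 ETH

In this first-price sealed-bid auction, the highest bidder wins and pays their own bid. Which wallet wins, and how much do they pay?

0xb515 pays 79 ETH

Rule: the highest bidder wins and pays their own bid.
Bids ranked: 79 (0xb515) > 74 (0xf527) > 59 (0x8e6a) > 54 (0x05d9) > 39 (0x12b5) > 26 (0x3f29) > …
0xb515 is highest → pays own bid, 79 ETH.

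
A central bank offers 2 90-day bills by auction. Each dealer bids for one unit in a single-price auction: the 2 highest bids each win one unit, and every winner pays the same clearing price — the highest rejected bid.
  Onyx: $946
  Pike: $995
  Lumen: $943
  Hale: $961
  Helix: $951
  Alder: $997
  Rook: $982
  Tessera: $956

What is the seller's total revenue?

Sorting: 997 (Alder), 995 (Pike), 982 (Rook), 961 (Hale), …
Top 2: Alder, Pike.
Clearing price = highest rejected bid = $982.
Total revenue = 2 × $982 = $1,964.

Total revenue: $1,964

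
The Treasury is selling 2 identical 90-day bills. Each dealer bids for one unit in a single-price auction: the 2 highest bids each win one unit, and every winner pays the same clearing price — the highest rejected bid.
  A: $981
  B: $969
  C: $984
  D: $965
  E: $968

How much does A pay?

Ordering the bids: 984 (C), 981 (A), 969 (B), 968 (E), …
Top 2: C, A.
Highest unsuccessful bid: $969 → clearing price.
A wins → pays $969.

A pays $969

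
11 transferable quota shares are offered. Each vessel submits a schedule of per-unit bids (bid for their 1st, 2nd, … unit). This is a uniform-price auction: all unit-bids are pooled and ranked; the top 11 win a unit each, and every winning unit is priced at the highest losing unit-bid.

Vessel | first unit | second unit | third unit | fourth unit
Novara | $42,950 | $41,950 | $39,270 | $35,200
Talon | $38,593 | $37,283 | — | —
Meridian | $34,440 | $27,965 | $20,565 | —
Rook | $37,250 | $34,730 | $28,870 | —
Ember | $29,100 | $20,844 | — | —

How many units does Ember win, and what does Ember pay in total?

All unit-bids, highest first — top 11: 42,950 (Novara-1), 41,950 (Novara-2), 39,270 (Novara-3), 38,593 (Talon-1), 37,283 (Talon-2), 37,250 (Rook-1), 35,200 (Novara-4), 34,730 (Rook-2), 34,440 (Meridian-1), 29,100 (Ember-1), 28,870 (Rook-3)
Highest rejected unit-bid = $27,965.
Ember wins 1 unit(s) at $27,965 each.

Ember: 1 unit, pays $27,965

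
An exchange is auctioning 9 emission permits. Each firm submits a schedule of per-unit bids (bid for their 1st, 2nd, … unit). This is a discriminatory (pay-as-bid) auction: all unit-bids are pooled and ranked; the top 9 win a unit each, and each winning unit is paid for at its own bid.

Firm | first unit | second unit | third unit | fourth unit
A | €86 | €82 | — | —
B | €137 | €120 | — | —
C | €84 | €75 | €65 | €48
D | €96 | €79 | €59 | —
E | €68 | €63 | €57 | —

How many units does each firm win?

A 2, B 2, C 2, D 2, E 1

Merging the schedules and taking the best 9: 137 (B-1), 120 (B-2), 96 (D-1), 86 (A-1), 84 (C-1), 82 (A-2), 79 (D-2), 75 (C-2), 68 (E-1)
Next rejected bid: €65 (not a price — pay-as-bid).
Allocation: A 2, B 2, C 2, D 2, E 1.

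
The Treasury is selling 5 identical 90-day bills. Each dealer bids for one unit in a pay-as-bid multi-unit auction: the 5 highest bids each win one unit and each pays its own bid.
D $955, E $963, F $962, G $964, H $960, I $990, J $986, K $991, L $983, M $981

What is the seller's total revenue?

Sorting: 991 (K), 990 (I), 986 (J), 983 (L), 981 (M), 964 (G), 963 (E), …
Top 5: K, I, J, L, M.
Total revenue = 991 + 990 + 986 + 983 + 981 = $4,931.

Total revenue: $4,931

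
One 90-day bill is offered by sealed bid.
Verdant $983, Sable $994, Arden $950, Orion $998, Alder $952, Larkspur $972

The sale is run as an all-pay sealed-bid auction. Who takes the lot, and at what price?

Orion pays $998

Bids in order: 998 (Orion) > 994 (Sable) > 983 (Verdant) > 972 (Larkspur) > 952 (Alder) > 950 (Arden)
Orion is highest and takes the item; every bidder forfeits their bid.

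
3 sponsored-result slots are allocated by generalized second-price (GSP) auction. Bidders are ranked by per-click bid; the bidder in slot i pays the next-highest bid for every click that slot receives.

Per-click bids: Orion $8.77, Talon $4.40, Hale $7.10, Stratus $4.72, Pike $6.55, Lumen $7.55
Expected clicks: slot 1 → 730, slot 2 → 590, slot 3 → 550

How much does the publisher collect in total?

Ranked by bid: $8.77 (Orion) > $7.55 (Lumen) > $7.10 (Hale) > $6.55 (Pike) > …
Slot 1: Orion pays $7.55 × 730 = $5511.50
Slot 2: Lumen pays $7.10 × 590 = $4189.00
Slot 3: Hale pays $6.55 × 550 = $3602.50
Total = $13303.00

Total revenue: $13303.00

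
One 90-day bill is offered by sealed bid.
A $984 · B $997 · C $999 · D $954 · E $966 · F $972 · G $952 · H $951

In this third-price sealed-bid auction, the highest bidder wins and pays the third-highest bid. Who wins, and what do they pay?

Third-price sealed-bid auction: the highest bidder wins and pays the third-highest bid.
Sorting bids: 999 (C) > 997 (B) > 984 (A) > 972 (F) > 966 (E) > 954 (D) > …
C wins; payment is bid #3 in the ranking = $984.

C pays $984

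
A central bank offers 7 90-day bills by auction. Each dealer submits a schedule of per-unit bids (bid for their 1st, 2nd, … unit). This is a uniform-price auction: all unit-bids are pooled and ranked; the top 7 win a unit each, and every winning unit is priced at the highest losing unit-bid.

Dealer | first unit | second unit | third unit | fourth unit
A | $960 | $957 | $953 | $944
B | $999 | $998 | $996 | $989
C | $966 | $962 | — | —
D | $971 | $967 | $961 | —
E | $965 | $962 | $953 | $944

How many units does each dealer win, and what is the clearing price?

Merging the schedules and taking the best 7: 999 (B-1), 998 (B-2), 996 (B-3), 989 (B-4), 971 (D-1), 967 (D-2), 966 (C-1)
First bid not allocated: $965.
Allocation: B 4, C 1, D 2.

B 4, C 1, D 2; clearing price $965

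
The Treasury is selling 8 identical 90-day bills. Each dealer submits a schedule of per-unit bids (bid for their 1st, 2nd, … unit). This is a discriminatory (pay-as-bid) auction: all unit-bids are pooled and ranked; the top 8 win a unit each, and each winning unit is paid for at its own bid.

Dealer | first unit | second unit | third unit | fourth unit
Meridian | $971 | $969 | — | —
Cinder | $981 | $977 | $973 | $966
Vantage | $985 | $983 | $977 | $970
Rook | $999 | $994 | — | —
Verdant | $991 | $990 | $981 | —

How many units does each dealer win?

Cinder 1, Rook 2, Vantage 2, Verdant 3

Pooled unit-bids ranked (top 8): 999 (Rook-1), 994 (Rook-2), 991 (Verdant-1), 990 (Verdant-2), 985 (Vantage-1), 983 (Vantage-2), 981 (Cinder-1), 981 (Verdant-3)
Next rejected bid: $977 (not a price — pay-as-bid).
Allocation: Cinder 1, Rook 2, Vantage 2, Verdant 3.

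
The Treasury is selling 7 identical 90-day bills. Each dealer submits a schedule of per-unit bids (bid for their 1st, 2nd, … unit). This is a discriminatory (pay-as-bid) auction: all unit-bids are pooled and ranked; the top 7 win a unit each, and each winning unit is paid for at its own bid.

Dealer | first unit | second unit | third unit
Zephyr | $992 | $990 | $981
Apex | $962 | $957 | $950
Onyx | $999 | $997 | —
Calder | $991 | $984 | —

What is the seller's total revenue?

Total revenue: $6,934

Merging the schedules and taking the best 7: 999 (Onyx-1), 997 (Onyx-2), 992 (Zephyr-1), 991 (Calder-1), 990 (Zephyr-2), 984 (Calder-2), 981 (Zephyr-3)
Next rejected bid: $962 (not a price — pay-as-bid).
Each winning unit pays its own bid.
Revenue = 999 + 997 + 992 + 991 + 990 + 984 + 981 = $6,934.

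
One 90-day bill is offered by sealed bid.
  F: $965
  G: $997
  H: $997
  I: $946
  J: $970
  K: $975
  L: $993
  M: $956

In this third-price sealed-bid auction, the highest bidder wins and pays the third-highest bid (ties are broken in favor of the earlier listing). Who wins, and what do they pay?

Sorting bids: 997 (G) > 997 (H) > 993 (L) > 975 (K) > 970 (J) > 965 (F) > …
G and H tie at $997; tie-break gives it to G.
G is highest; pays the third-highest bid, $993.

G pays $993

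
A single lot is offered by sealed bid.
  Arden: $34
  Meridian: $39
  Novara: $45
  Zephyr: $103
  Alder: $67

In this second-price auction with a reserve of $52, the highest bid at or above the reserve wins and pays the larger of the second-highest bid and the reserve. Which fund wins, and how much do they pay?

Zephyr pays $67

Bids in order: 103 (Zephyr) > 67 (Alder) > 45 (Novara) > 39 (Meridian) > 34 (Arden)
Zephyr has the top bid at or above the reserve ($103).
Second-highest bid $67 exceeds the reserve $52 → payment $67.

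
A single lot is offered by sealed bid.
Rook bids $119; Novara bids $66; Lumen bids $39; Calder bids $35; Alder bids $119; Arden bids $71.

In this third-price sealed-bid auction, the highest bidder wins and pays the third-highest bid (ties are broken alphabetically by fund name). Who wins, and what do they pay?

Alder pays $71

Bids in order: 119 (Alder) > 119 (Rook) > 71 (Arden) > 66 (Novara) > 39 (Lumen) > 35 (Calder)
Alder and Rook tie at $119; tie-break gives it to Alder.
Alder is highest; pays the third-highest bid, $71.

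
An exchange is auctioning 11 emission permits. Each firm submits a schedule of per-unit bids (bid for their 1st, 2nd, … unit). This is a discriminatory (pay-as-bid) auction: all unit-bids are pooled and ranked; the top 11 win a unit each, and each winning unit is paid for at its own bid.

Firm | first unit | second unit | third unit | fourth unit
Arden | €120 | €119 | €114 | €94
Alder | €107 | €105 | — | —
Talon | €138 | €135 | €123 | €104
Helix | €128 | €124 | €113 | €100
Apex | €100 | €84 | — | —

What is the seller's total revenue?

Total revenue: €1,326

Pooled unit-bids ranked (top 11): 138 (Talon-1), 135 (Talon-2), 128 (Helix-1), 124 (Helix-2), 123 (Talon-3), 120 (Arden-1), 119 (Arden-2), 114 (Arden-3), 113 (Helix-3), 107 (Alder-1), 105 (Alder-2)
Next rejected bid: €104 (not a price — pay-as-bid).
Each winning unit pays its own bid.
Revenue = 138 + 135 + 128 + 124 + 123 + 120 + 119 + 114 + 113 + 107 + 105 = €1,326.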